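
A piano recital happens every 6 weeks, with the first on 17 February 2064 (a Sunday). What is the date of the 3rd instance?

The 3rd occurrence is 2 intervals after the first: 2 × 42 = 84 days after 17 February 2064.
February has 29 days — 12 days to the end of February leaves 72.
March has 31 days (41 left).
April has 30 days (11 left).
11 days into May → 11 May 2064.

11 May 2064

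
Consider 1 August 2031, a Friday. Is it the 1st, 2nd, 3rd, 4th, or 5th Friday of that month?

Day 1 falls in week ⌈1/7⌉ of the month.
Days 1–7 hold the 1st Friday, 8–14 the 2nd, 15–21 the 3rd, 22–28 the 4th, 29–31 the 5th.
1 is in the range for the 1st.

1st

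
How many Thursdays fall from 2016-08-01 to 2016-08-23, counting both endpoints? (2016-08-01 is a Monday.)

2016-08-01 is a Monday; the first Thursday on or after it is 2016-08-04 (3 days later).
From 2016-08-04 to 2016-08-23 is 23 − 4 = 19 days.
19 ÷ 7 = 2 full weeks with remainder 5, so 2 more Thursdays after the first → 3.

3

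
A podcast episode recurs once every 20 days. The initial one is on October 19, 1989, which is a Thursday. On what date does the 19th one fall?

October 14, 1990

The 19th occurrence is 18 intervals after the first: 18 × 20 = 360 days after October 19, 1989.
October has 31 days — 12 days to the end of October leaves 348.
November has 30 days (318 left).
December has 31 days (287 left).
January has 31 days (256 left).
February has 28 days (228 left).
March has 31 days (197 left).
April has 30 days (167 left).
May has 31 days (136 left).
June has 30 days (106 left).
July has 31 days (75 left).
August has 31 days (44 left).
September has 30 days (14 left).
14 days into October → October 14, 1990.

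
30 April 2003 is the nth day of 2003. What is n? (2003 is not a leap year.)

120

Days in months before April: 31 + 28 + 31 = 90.
Plus 30 days into April → day 120.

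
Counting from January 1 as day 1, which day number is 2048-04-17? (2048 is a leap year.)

108

Days in months before April: 31 + 29 + 31 = 91.
Plus 17 days into April → day 108.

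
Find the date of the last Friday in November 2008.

The first Friday of November 2008 is November 7.
November 2008 has 30 days. Adding weeks: 7, 14, 21, 28 — the last one ≤ 30 is the 28th.

November 28, 2008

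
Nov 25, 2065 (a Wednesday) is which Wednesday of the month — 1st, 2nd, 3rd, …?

4th

Day 25 falls in week ⌈25/7⌉ of the month.
Days 1–7 hold the 1st Wednesday, 8–14 the 2nd, 15–21 the 3rd, 22–28 the 4th, 29–31 the 5th.
25 is in the range for the 4th.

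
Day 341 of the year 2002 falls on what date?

Dec 7, 2002

Jan has 31 days (341 − 31 = 310 remain).
Feb has 28 days (310 − 28 = 282 remain).
Mar has 31 days (282 − 31 = 251 remain).
Apr has 30 days (251 − 30 = 221 remain).
May has 31 days (221 − 31 = 190 remain).
Jun has 30 days (190 − 30 = 160 remain).
Jul has 31 days (160 − 31 = 129 remain).
Aug has 31 days (129 − 31 = 98 remain).
Sep has 30 days (98 − 30 = 68 remain).
Oct has 31 days (68 − 31 = 37 remain).
Nov has 30 days (37 − 30 = 7 remain).
7 into Dec → Dec 7.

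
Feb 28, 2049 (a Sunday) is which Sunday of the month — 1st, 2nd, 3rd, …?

Day 28 falls in week ⌈28/7⌉ of the month.
Days 1–7 hold the 1st Sunday, 8–14 the 2nd, 15–21 the 3rd, 22–28 the 4th, 29–31 the 5th.
28 is in the range for the 4th.

4th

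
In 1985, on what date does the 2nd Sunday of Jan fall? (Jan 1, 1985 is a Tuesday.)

Jan 1985 begins on a Tuesday, so the first Sunday is Jan 6 (5 days later).
The 2nd Sunday is 1 weeks later: 6 + 7 = 13.

Jan 13, 1985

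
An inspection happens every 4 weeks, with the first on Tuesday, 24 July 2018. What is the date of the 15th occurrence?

20 August 2019

The 15th occurrence is 14 intervals after the first: 14 × 28 = 392 days after 24 July 2018.
July has 31 days — 7 days to the end of July leaves 385.
August has 31 days (354 left).
September has 30 days (324 left).
October has 31 days (293 left).
November has 30 days (263 left).
December has 31 days (232 left).
January has 31 days (201 left).
February has 28 days (173 left).
March has 31 days (142 left).
April has 30 days (112 left).
May has 31 days (81 left).
June has 30 days (51 left).
July has 31 days (20 left).
20 days into August → 20 August 2019.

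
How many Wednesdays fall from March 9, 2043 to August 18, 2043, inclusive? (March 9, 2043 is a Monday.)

March 9, 2043 is a Monday; the first Wednesday on or after it is March 11, 2043 (2 days later).
From March 11, 2043 to August 18, 2043: 20 + 30 + 31 + 30 + 31 + 18 = 160 days (rest of March, April, May, June, July, August).
160 ÷ 7 = 22 full weeks with remainder 6, so 22 more Wednesdays after the first → 23.

23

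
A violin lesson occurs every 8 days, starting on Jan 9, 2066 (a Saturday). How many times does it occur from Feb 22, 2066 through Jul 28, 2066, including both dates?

Occurrences land 8·i days after Jan 9, 2066 for i = 0, 1, 2, …
Feb 22, 2066 is 44 days after the start; 44 ÷ 8 = 5 remainder 4; since the remainder is 4, round up to i = 6. First occurrence in the window: #7 on Feb 26, 2066 (6×8 = 48 days in).
Jul 28, 2066 is 200 days after the start; 200 ÷ 8 = 25 remainder 0. Last occurrence in the window: #26 on Jul 28, 2066.
Occurrences #7 through #26: 20 in total.

20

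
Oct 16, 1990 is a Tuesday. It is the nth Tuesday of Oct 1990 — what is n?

3rd

Day 16 falls in week ⌈16/7⌉ of the month.
Days 1–7 hold the 1st Tuesday, 8–14 the 2nd, 15–21 the 3rd, 22–28 the 4th, 29–31 the 5th.
16 is in the range for the 3rd.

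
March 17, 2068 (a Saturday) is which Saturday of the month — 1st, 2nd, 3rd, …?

Day 17 falls in week ⌈17/7⌉ of the month.
Days 1–7 hold the 1st Saturday, 8–14 the 2nd, 15–21 the 3rd, 22–28 the 4th, 29–31 the 5th.
17 is in the range for the 3rd.

3rd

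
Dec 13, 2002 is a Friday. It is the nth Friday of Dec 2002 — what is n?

2nd

Day 13 falls in week ⌈13/7⌉ of the month.
Days 1–7 hold the 1st Friday, 8–14 the 2nd, 15–21 the 3rd, 22–28 the 4th, 29–31 the 5th.
13 is in the range for the 2nd.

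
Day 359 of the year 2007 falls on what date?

Jan has 31 days (359 − 31 = 328 remain).
Feb has 28 days (328 − 28 = 300 remain).
Mar has 31 days (300 − 31 = 269 remain).
Apr has 30 days (269 − 30 = 239 remain).
May has 31 days (239 − 31 = 208 remain).
Jun has 30 days (208 − 30 = 178 remain).
Jul has 31 days (178 − 31 = 147 remain).
Aug has 31 days (147 − 31 = 116 remain).
Sep has 30 days (116 − 30 = 86 remain).
Oct has 31 days (86 − 31 = 55 remain).
Nov has 30 days (55 − 30 = 25 remain).
25 into Dec → Dec 25.

Dec 25, 2007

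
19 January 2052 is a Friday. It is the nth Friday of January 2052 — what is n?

3rd

Day 19 falls in week ⌈19/7⌉ of the month.
Days 1–7 hold the 1st Friday, 8–14 the 2nd, 15–21 the 3rd, 22–28 the 4th, 29–31 the 5th.
19 is in the range for the 3rd.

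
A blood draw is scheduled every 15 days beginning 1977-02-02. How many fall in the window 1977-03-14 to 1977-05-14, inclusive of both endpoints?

Occurrences land 15·i days after 1977-02-02 for i = 0, 1, 2, …
1977-03-14 is 40 days after the start; 40 ÷ 15 = 2 remainder 10; since the remainder is 10, round up to i = 3. First occurrence in the window: #4 on 1977-03-19 (3×15 = 45 days in).
1977-05-14 is 101 days after the start; 101 ÷ 15 = 6 remainder 11. Last occurrence in the window: #7 on 1977-05-03.
Occurrences #4 through #7: 4 in total.

4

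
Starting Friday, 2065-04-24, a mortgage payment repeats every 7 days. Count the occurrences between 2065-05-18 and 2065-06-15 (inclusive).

Occurrences land 7·i days after 2065-04-24 for i = 0, 1, 2, …
2065-05-18 is 24 days after the start; 24 ÷ 7 = 3 remainder 3; since the remainder is 3, round up to i = 4. First occurrence in the window: #5 on 2065-05-22 (4×7 = 28 days in).
2065-06-15 is 52 days after the start; 52 ÷ 7 = 7 remainder 3. Last occurrence in the window: #8 on 2065-06-12.
Occurrences #5 through #8: 4 in total.

4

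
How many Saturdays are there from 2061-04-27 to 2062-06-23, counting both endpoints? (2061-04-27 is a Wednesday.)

60

2061-04-27 is a Wednesday; the first Saturday on or after it is 2061-04-30 (3 days later).
From 2061-04-30 to 2062-06-23: 245 + 174 = 419 days (rest of 2061, to 2062-06-23 in 2062).
419 ÷ 7 = 59 full weeks with remainder 6, so 59 more Saturdays after the first → 60.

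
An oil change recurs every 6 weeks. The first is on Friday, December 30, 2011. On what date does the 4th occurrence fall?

The 4th occurrence is 3 intervals after the first: 3 × 42 = 126 days after December 30, 2011.
December has 31 days — 1 day to the end of December leaves 125.
January has 31 days (94 left).
February has 29 days (65 left).
March has 31 days (34 left).
April has 30 days (4 left).
4 days into May → May 4, 2012.

May 4, 2012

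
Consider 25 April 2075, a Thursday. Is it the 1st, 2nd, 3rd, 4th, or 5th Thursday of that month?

4th

Day 25 falls in week ⌈25/7⌉ of the month.
Days 1–7 hold the 1st Thursday, 8–14 the 2nd, 15–21 the 3rd, 22–28 the 4th, 29–31 the 5th.
25 is in the range for the 4th.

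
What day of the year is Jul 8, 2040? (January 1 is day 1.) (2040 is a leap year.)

190

Days in months before Jul: 31 + 29 + 31 + 30 + 31 + 30 = 182.
Plus 8 days into Jul → day 190.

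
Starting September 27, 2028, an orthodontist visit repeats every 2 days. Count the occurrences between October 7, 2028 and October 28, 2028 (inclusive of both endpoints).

11

Occurrences land 2·i days after September 27, 2028 for i = 0, 1, 2, …
October 7, 2028 is 10 days after the start; 10 ÷ 2 = 5 remainder 0. First occurrence in the window: #6 on October 7, 2028 (5×2 = 10 days in).
October 28, 2028 is 31 days after the start; 31 ÷ 2 = 15 remainder 1. Last occurrence in the window: #16 on October 27, 2028.
Occurrences #6 through #16: 11 in total.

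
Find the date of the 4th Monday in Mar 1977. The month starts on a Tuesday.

Mar 28, 1977

Mar 1977 begins on a Tuesday, so the first Monday is Mar 7 (6 days later).
The 4th Monday is 3 weeks later: 7 + 21 = 28.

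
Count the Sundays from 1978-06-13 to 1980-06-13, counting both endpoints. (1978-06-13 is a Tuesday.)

1978-06-13 is a Tuesday; the first Sunday on or after it is 1978-06-18 (5 days later).
From 1978-06-18 to 1980-06-13: 196 + 365 + 165 = 726 days (rest of 1978, 1979, to 1980-06-13 in 1980).
726 ÷ 7 = 103 full weeks with remainder 5, so 103 more Sundays after the first → 104.

104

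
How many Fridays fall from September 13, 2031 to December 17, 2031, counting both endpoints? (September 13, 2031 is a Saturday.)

September 13, 2031 is a Saturday; the first Friday on or after it is September 19, 2031 (6 days later).
From September 19, 2031 to December 17, 2031: 11 + 31 + 30 + 17 = 89 days (rest of September, October, November, December).
89 ÷ 7 = 12 full weeks with remainder 5, so 12 more Fridays after the first → 13.

13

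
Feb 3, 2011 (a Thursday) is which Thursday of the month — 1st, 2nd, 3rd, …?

1st

Day 3 falls in week ⌈3/7⌉ of the month.
Days 1–7 hold the 1st Thursday, 8–14 the 2nd, 15–21 the 3rd, 22–28 the 4th, 29–31 the 5th.
3 is in the range for the 1st.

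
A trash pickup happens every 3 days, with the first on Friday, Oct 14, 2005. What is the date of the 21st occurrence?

The 21st occurrence is 20 intervals after the first: 20 × 3 = 60 days after Oct 14, 2005.
Oct has 31 days — 17 days to the end of Oct leaves 43.
Nov has 30 days (13 left).
13 days into Dec → Dec 13, 2005.

Dec 13, 2005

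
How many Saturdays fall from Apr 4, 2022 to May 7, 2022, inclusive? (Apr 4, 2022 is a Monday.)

5

Apr 4, 2022 is a Monday; the first Saturday on or after it is Apr 9, 2022 (5 days later).
From Apr 9, 2022 to May 7, 2022: 21 + 7 = 28 days (rest of Apr, May).
28 ÷ 7 = 4 full weeks with remainder 0, so 4 more Saturdays after the first → 5.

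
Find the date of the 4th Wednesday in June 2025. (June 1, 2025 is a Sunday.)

June 25, 2025

June 2025 begins on a Sunday, so the first Wednesday is June 4 (3 days later).
The 4th Wednesday is 3 weeks later: 4 + 21 = 25.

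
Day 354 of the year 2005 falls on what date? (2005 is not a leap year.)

20 December 2005

January has 31 days (354 − 31 = 323 remain).
February has 28 days (323 − 28 = 295 remain).
March has 31 days (295 − 31 = 264 remain).
April has 30 days (264 − 30 = 234 remain).
May has 31 days (234 − 31 = 203 remain).
June has 30 days (203 − 30 = 173 remain).
July has 31 days (173 − 31 = 142 remain).
August has 31 days (142 − 31 = 111 remain).
September has 30 days (111 − 30 = 81 remain).
October has 31 days (81 − 31 = 50 remain).
November has 30 days (50 − 30 = 20 remain).
20 into December → December 20.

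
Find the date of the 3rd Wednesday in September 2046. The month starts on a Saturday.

2046-09-19

September 2046 begins on a Saturday, so the first Wednesday is September 5 (4 days later).
The 3rd Wednesday is 2 weeks later: 5 + 14 = 19.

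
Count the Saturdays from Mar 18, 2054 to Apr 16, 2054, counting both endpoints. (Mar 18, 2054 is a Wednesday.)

4

Mar 18, 2054 is a Wednesday; the first Saturday on or after it is Mar 21, 2054 (3 days later).
From Mar 21, 2054 to Apr 16, 2054: 10 + 16 = 26 days (rest of Mar, Apr).
26 ÷ 7 = 3 full weeks with remainder 5, so 3 more Saturdays after the first → 4.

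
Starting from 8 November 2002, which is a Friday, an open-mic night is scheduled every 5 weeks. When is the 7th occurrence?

6 June 2003

The 7th occurrence is 6 intervals after the first: 6 × 35 = 210 days after 8 November 2002.
November has 30 days — 22 days to the end of November leaves 188.
December has 31 days (157 left).
January has 31 days (126 left).
February has 28 days (98 left).
March has 31 days (67 left).
April has 30 days (37 left).
May has 31 days (6 left).
6 days into June → 6 June 2003.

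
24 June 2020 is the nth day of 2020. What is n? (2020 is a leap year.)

176

Days in months before June: 31 + 29 + 31 + 30 + 31 = 152.
Plus 24 days into June → day 176.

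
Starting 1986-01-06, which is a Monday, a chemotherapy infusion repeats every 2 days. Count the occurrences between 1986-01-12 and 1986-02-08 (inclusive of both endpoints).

Occurrences land 2·i days after 1986-01-06 for i = 0, 1, 2, …
1986-01-12 is 6 days after the start; 6 ÷ 2 = 3 remainder 0. First occurrence in the window: #4 on 1986-01-12 (3×2 = 6 days in).
1986-02-08 is 33 days after the start; 33 ÷ 2 = 16 remainder 1. Last occurrence in the window: #17 on 1986-02-07.
Occurrences #4 through #17: 14 in total.

14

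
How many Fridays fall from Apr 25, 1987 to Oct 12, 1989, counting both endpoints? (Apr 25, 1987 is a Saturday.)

128

Apr 25, 1987 is a Saturday; the first Friday on or after it is May 1, 1987 (6 days later).
From May 1, 1987 to Oct 12, 1989: 244 + 366 + 285 = 895 days (rest of 1987, 1988, to Oct 12, 1989 in 1989).
895 ÷ 7 = 127 full weeks with remainder 6, so 127 more Fridays after the first → 128.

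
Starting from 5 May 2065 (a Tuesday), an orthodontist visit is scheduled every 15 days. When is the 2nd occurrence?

The 2nd occurrence is 1 interval after the first: 1 × 15 = 15 days after 5 May 2065.
15 days later is 20 May 2065.

20 May 2065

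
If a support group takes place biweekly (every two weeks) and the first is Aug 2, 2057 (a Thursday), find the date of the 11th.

The 11th occurrence is 10 intervals after the first: 10 × 14 = 140 days after Aug 2, 2057.
Aug has 31 days — 29 days to the end of Aug leaves 111.
Sep has 30 days (81 left).
Oct has 31 days (50 left).
Nov has 30 days (20 left).
20 days into Dec → Dec 20, 2057.

Dec 20, 2057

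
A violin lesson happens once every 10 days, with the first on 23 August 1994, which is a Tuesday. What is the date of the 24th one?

The 24th occurrence is 23 intervals after the first: 23 × 10 = 230 days after 23 August 1994.
August has 31 days — 8 days to the end of August leaves 222.
September has 30 days (192 left).
October has 31 days (161 left).
November has 30 days (131 left).
December has 31 days (100 left).
January has 31 days (69 left).
February has 28 days (41 left).
March has 31 days (10 left).
10 days into April → 10 April 1995.

10 April 1995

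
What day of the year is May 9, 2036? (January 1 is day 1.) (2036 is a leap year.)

Days in months before May: 31 + 29 + 31 + 30 = 121.
Plus 9 days into May → day 130.

130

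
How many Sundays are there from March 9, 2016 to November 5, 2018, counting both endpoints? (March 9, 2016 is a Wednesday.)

139

March 9, 2016 is a Wednesday; the first Sunday on or after it is March 13, 2016 (4 days later).
From March 13, 2016 to November 5, 2018: 293 + 365 + 309 = 967 days (rest of 2016, 2017, to November 5, 2018 in 2018).
967 ÷ 7 = 138 full weeks with remainder 1, so 138 more Sundays after the first → 139.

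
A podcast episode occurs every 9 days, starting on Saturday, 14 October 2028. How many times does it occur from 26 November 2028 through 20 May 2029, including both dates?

20

Occurrences land 9·i days after 14 October 2028 for i = 0, 1, 2, …
26 November 2028 is 43 days after the start; 43 ÷ 9 = 4 remainder 7; since the remainder is 7, round up to i = 5. First occurrence in the window: #6 on 28 November 2028 (5×9 = 45 days in).
20 May 2029 is 218 days after the start; 218 ÷ 9 = 24 remainder 2. Last occurrence in the window: #25 on 18 May 2029.
Occurrences #6 through #25: 20 in total.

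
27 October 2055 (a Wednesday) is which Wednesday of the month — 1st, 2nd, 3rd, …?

Day 27 falls in week ⌈27/7⌉ of the month.
Days 1–7 hold the 1st Wednesday, 8–14 the 2nd, 15–21 the 3rd, 22–28 the 4th, 29–31 the 5th.
27 is in the range for the 4th.

4th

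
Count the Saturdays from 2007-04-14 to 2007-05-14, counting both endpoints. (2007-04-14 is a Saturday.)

2007-04-14 is a Saturday; the first Saturday on or after it is 2007-04-14.
From 2007-04-14 to 2007-05-14: 16 + 14 = 30 days (rest of April, May).
30 ÷ 7 = 4 full weeks with remainder 2, so 4 more Saturdays after the first → 5.

5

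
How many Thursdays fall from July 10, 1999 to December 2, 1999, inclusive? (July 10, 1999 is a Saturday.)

21

July 10, 1999 is a Saturday; the first Thursday on or after it is July 15, 1999 (5 days later).
From July 15, 1999 to December 2, 1999: 16 + 31 + 30 + 31 + 30 + 2 = 140 days (rest of July, August, September, October, November, December).
140 ÷ 7 = 20 full weeks with remainder 0, so 20 more Thursdays after the first → 21.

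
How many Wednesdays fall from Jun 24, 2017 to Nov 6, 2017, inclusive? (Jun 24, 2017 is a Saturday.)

19

Jun 24, 2017 is a Saturday; the first Wednesday on or after it is Jun 28, 2017 (4 days later).
From Jun 28, 2017 to Nov 6, 2017: 2 + 31 + 31 + 30 + 31 + 6 = 131 days (rest of Jun, Jul, Aug, Sep, Oct, Nov).
131 ÷ 7 = 18 full weeks with remainder 5, so 18 more Wednesdays after the first → 19.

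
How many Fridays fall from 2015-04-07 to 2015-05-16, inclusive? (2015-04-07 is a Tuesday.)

6

2015-04-07 is a Tuesday; the first Friday on or after it is 2015-04-10 (3 days later).
From 2015-04-10 to 2015-05-16: 20 + 16 = 36 days (rest of April, May).
36 ÷ 7 = 5 full weeks with remainder 1, so 5 more Fridays after the first → 6.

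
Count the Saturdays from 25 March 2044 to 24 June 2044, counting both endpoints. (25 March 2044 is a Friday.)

25 March 2044 is a Friday; the first Saturday on or after it is 26 March 2044 (1 day later).
From 26 March 2044 to 24 June 2044: 5 + 30 + 31 + 24 = 90 days (rest of March, April, May, June).
90 ÷ 7 = 12 full weeks with remainder 6, so 12 more Saturdays after the first → 13.

13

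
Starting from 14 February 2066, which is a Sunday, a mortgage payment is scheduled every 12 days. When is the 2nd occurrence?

The 2nd occurrence is 1 interval after the first: 1 × 12 = 12 days after 14 February 2066.
12 days later is 26 February 2066.

26 February 2066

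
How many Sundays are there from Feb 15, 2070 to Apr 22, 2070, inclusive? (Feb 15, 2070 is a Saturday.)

10

Feb 15, 2070 is a Saturday; the first Sunday on or after it is Feb 16, 2070 (1 day later).
From Feb 16, 2070 to Apr 22, 2070: 12 + 31 + 22 = 65 days (rest of Feb, Mar, Apr).
65 ÷ 7 = 9 full weeks with remainder 2, so 9 more Sundays after the first → 10.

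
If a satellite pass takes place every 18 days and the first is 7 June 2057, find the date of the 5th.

18 August 2057

The 5th occurrence is 4 intervals after the first: 4 × 18 = 72 days after 7 June 2057.
June has 30 days — 23 days to the end of June leaves 49.
July has 31 days (18 left).
18 days into August → 18 August 2057.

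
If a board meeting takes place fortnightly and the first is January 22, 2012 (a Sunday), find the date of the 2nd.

The 2nd occurrence is 1 interval after the first: 1 × 14 = 14 days after January 22, 2012.
January has 31 days — 9 days to the end of January leaves 5.
5 days into February → February 5, 2012.

February 5, 2012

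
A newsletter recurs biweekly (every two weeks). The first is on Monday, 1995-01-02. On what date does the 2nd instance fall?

The 2nd occurrence is 1 interval after the first: 1 × 14 = 14 days after 1995-01-02.
14 days later is 1995-01-16.

1995-01-16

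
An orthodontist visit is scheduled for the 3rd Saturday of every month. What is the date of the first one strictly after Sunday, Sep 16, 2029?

Oct 20, 2029

Sep 2029 starts on a Saturday; its first Saturday is the 1st, so the 3rd Saturday is the 15th — Sep 15, 2029.
That is not after Sep 16, 2029, so look at Oct 2029.
Oct 2029 starts on a Monday; its first Saturday is the 6th, so the 3rd Saturday is the 20th — Oct 20, 2029.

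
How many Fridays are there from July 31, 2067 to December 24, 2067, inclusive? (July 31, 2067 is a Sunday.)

21

July 31, 2067 is a Sunday; the first Friday on or after it is August 5, 2067 (5 days later).
From August 5, 2067 to December 24, 2067: 26 + 30 + 31 + 30 + 24 = 141 days (rest of August, September, October, November, December).
141 ÷ 7 = 20 full weeks with remainder 1, so 20 more Fridays after the first → 21.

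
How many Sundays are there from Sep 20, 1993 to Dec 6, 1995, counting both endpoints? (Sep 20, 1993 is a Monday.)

Sep 20, 1993 is a Monday; the first Sunday on or after it is Sep 26, 1993 (6 days later).
From Sep 26, 1993 to Dec 6, 1995: 96 + 365 + 340 = 801 days (rest of 1993, 1994, to Dec 6, 1995 in 1995).
801 ÷ 7 = 114 full weeks with remainder 3, so 114 more Sundays after the first → 115.

115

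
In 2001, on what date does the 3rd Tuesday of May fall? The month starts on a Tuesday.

May 2001 begins on a Tuesday, so the first Tuesday is May 1.
The 3rd Tuesday is 2 weeks later: 1 + 14 = 15.

15 May 2001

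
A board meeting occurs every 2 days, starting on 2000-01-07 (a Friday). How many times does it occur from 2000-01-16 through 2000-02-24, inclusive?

20

Occurrences land 2·i days after 2000-01-07 for i = 0, 1, 2, …
2000-01-16 is 9 days after the start; 9 ÷ 2 = 4 remainder 1; since the remainder is 1, round up to i = 5. First occurrence in the window: #6 on 2000-01-17 (5×2 = 10 days in).
2000-02-24 is 48 days after the start; 48 ÷ 2 = 24 remainder 0. Last occurrence in the window: #25 on 2000-02-24.
Occurrences #6 through #25: 20 in total.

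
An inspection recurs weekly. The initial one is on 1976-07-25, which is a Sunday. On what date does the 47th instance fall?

1977-06-12

The 47th occurrence is 46 intervals after the first: 46 × 7 = 322 days after 1976-07-25.
July has 31 days — 6 days to the end of July leaves 316.
August has 31 days (285 left).
September has 30 days (255 left).
October has 31 days (224 left).
November has 30 days (194 left).
December has 31 days (163 left).
January has 31 days (132 left).
February has 28 days (104 left).
March has 31 days (73 left).
April has 30 days (43 left).
May has 31 days (12 left).
12 days into June → 1977-06-12.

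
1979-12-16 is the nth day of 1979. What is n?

Days in months before December: 31 + 28 + 31 + 30 + 31 + 30 + 31 + 31 + 30 + 31 + 30 = 334.
Plus 16 days into December → day 350.

350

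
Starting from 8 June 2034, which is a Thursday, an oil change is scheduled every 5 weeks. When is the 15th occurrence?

The 15th occurrence is 14 intervals after the first: 14 × 35 = 490 days after 8 June 2034.
June has 30 days — 22 days to the end of June leaves 468.
From end of June to end of 2034 is 184 days (284 left).
January has 31 days (253 left).
February has 28 days (225 left).
March has 31 days (194 left).
April has 30 days (164 left).
May has 31 days (133 left).
June has 30 days (103 left).
July has 31 days (72 left).
August has 31 days (41 left).
September has 30 days (11 left).
11 days into October → 11 October 2035.

11 October 2035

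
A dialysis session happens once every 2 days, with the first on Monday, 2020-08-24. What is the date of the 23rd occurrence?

The 23rd occurrence is 22 intervals after the first: 22 × 2 = 44 days after 2020-08-24.
August has 31 days — 7 days to the end of August leaves 37.
September has 30 days (7 left).
7 days into October → 2020-10-07.

2020-10-07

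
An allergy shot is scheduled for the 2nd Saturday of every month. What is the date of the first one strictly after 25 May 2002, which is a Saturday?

8 June 2002

May 2002 starts on a Wednesday; its first Saturday is the 4th, so the 2nd Saturday is the 11th — 11 May 2002.
That is not after 25 May 2002, so look at June 2002.
June 2002 starts on a Saturday; its first Saturday is the 1st, so the 2nd Saturday is the 8th — 8 June 2002.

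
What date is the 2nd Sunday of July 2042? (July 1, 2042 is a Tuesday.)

13 July 2042

July 2042 begins on a Tuesday, so the first Sunday is July 6 (5 days later).
The 2nd Sunday is 1 weeks later: 6 + 7 = 13.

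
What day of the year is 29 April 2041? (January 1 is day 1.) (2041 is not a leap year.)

Days in months before April: 31 + 28 + 31 = 90.
Plus 29 days into April → day 119.

119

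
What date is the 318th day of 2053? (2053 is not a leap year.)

2053-11-14

January has 31 days (318 − 31 = 287 remain).
February has 28 days (287 − 28 = 259 remain).
March has 31 days (259 − 31 = 228 remain).
April has 30 days (228 − 30 = 198 remain).
May has 31 days (198 − 31 = 167 remain).
June has 30 days (167 − 30 = 137 remain).
July has 31 days (137 − 31 = 106 remain).
August has 31 days (106 − 31 = 75 remain).
September has 30 days (75 − 30 = 45 remain).
October has 31 days (45 − 31 = 14 remain).
14 into November → November 14.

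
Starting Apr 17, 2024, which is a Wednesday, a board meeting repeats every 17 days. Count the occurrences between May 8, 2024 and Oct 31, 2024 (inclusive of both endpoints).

10

Occurrences land 17·i days after Apr 17, 2024 for i = 0, 1, 2, …
May 8, 2024 is 21 days after the start; 21 ÷ 17 = 1 remainder 4; since the remainder is 4, round up to i = 2. First occurrence in the window: #3 on May 21, 2024 (2×17 = 34 days in).
Oct 31, 2024 is 197 days after the start; 197 ÷ 17 = 11 remainder 10. Last occurrence in the window: #12 on Oct 21, 2024.
Occurrences #3 through #12: 10 in total.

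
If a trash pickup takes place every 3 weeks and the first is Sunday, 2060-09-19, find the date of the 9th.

2061-03-06

The 9th occurrence is 8 intervals after the first: 8 × 21 = 168 days after 2060-09-19.
September has 30 days — 11 days to the end of September leaves 157.
October has 31 days (126 left).
November has 30 days (96 left).
December has 31 days (65 left).
January has 31 days (34 left).
February has 28 days (6 left).
6 days into March → 2061-03-06.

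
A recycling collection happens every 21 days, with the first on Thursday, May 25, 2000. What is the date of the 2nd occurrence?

Jun 15, 2000

The 2nd occurrence is 1 interval after the first: 1 × 21 = 21 days after May 25, 2000.
May has 31 days — 6 days to the end of May leaves 15.
15 days into Jun → Jun 15, 2000.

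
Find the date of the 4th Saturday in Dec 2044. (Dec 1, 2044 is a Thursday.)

Dec 2044 begins on a Thursday, so the first Saturday is Dec 3 (2 days later).
The 4th Saturday is 3 weeks later: 3 + 21 = 24.

Dec 24, 2044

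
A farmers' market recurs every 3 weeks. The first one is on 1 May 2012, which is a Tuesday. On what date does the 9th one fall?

16 October 2012

The 9th occurrence is 8 intervals after the first: 8 × 21 = 168 days after 1 May 2012.
May has 31 days — 30 days to the end of May leaves 138.
June has 30 days (108 left).
July has 31 days (77 left).
August has 31 days (46 left).
September has 30 days (16 left).
16 days into October → 16 October 2012.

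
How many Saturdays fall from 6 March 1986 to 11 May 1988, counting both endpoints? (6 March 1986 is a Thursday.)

114

6 March 1986 is a Thursday; the first Saturday on or after it is 8 March 1986 (2 days later).
From 8 March 1986 to 11 May 1988: 298 + 365 + 132 = 795 days (rest of 1986, 1987, to 11 May 1988 in 1988).
795 ÷ 7 = 113 full weeks with remainder 4, so 113 more Saturdays after the first → 114.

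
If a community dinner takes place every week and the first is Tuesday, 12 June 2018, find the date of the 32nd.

15 January 2019

The 32nd occurrence is 31 intervals after the first: 31 × 7 = 217 days after 12 June 2018.
June has 30 days — 18 days to the end of June leaves 199.
July has 31 days (168 left).
August has 31 days (137 left).
September has 30 days (107 left).
October has 31 days (76 left).
November has 30 days (46 left).
December has 31 days (15 left).
15 days into January → 15 January 2019.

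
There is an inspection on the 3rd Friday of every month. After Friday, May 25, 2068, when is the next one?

Jun 15, 2068

May 2068 starts on a Tuesday; its first Friday is the 4th, so the 3rd Friday is the 18th — May 18, 2068.
That is not after May 25, 2068, so look at Jun 2068.
Jun 2068 starts on a Friday; its first Friday is the 1st, so the 3rd Friday is the 15th — Jun 15, 2068.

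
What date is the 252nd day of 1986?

September 9, 1986

January has 31 days (252 − 31 = 221 remain).
February has 28 days (221 − 28 = 193 remain).
March has 31 days (193 − 31 = 162 remain).
April has 30 days (162 − 30 = 132 remain).
May has 31 days (132 − 31 = 101 remain).
June has 30 days (101 − 30 = 71 remain).
July has 31 days (71 − 31 = 40 remain).
August has 31 days (40 − 31 = 9 remain).
9 into September → September 9.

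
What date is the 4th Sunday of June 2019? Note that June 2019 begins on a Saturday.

June 23, 2019

June 2019 begins on a Saturday, so the first Sunday is June 2 (1 day later).
The 4th Sunday is 3 weeks later: 2 + 21 = 23.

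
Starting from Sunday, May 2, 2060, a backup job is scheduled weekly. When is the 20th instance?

September 12, 2060

The 20th occurrence is 19 intervals after the first: 19 × 7 = 133 days after May 2, 2060.
May has 31 days — 29 days to the end of May leaves 104.
June has 30 days (74 left).
July has 31 days (43 left).
August has 31 days (12 left).
12 days into September → September 12, 2060.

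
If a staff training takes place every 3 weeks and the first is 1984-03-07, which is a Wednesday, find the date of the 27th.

1985-09-04

The 27th occurrence is 26 intervals after the first: 26 × 21 = 546 days after 1984-03-07.
March has 31 days — 24 days to the end of March leaves 522.
From end of March to end of 1984 is 275 days (247 left).
January has 31 days (216 left).
February has 28 days (188 left).
March has 31 days (157 left).
April has 30 days (127 left).
May has 31 days (96 left).
June has 30 days (66 left).
July has 31 days (35 left).
August has 31 days (4 left).
4 days into September → 1985-09-04.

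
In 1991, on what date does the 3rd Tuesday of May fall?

May 21, 1991

The first Tuesday of May 1991 is May 7.
The 3rd Tuesday is 2 weeks later: 7 + 14 = 21.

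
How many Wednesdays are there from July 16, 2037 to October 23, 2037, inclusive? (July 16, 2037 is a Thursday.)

July 16, 2037 is a Thursday; the first Wednesday on or after it is July 22, 2037 (6 days later).
From July 22, 2037 to October 23, 2037: 9 + 31 + 30 + 23 = 93 days (rest of July, August, September, October).
93 ÷ 7 = 13 full weeks with remainder 2, so 13 more Wednesdays after the first → 14.

14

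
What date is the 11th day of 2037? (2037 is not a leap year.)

11 January 2037

11 into January → January 11.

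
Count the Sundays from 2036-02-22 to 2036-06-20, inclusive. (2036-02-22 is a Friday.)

2036-02-22 is a Friday; the first Sunday on or after it is 2036-02-24 (2 days later).
From 2036-02-24 to 2036-06-20: 5 + 31 + 30 + 31 + 20 = 117 days (rest of February, March, April, May, June).
117 ÷ 7 = 16 full weeks with remainder 5, so 16 more Sundays after the first → 17.

17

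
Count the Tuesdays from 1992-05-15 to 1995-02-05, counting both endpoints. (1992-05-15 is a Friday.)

142

1992-05-15 is a Friday; the first Tuesday on or after it is 1992-05-19 (4 days later).
From 1992-05-19 to 1995-02-05: 226 + 365 + 365 + 36 = 992 days (rest of 1992, 1993, 1994, to 1995-02-05 in 1995).
992 ÷ 7 = 141 full weeks with remainder 5, so 141 more Tuesdays after the first → 142.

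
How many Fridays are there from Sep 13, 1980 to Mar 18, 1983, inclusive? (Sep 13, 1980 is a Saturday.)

Sep 13, 1980 is a Saturday; the first Friday on or after it is Sep 19, 1980 (6 days later).
From Sep 19, 1980 to Mar 18, 1983: 103 + 365 + 365 + 77 = 910 days (rest of 1980, 1981, 1982, to Mar 18, 1983 in 1983).
910 ÷ 7 = 130 full weeks with remainder 0, so 130 more Fridays after the first → 131.

131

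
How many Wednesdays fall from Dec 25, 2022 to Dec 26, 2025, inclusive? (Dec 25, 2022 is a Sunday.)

157

Dec 25, 2022 is a Sunday; the first Wednesday on or after it is Dec 28, 2022 (3 days later).
From Dec 28, 2022 to Dec 26, 2025: 3 + 365 + 366 + 360 = 1094 days (rest of 2022, 2023, 2024, to Dec 26, 2025 in 2025).
1094 ÷ 7 = 156 full weeks with remainder 2, so 156 more Wednesdays after the first → 157.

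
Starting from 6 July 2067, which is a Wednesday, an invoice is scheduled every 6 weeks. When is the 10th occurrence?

18 July 2068

The 10th occurrence is 9 intervals after the first: 9 × 42 = 378 days after 6 July 2067.
July has 31 days — 25 days to the end of July leaves 353.
August has 31 days (322 left).
September has 30 days (292 left).
October has 31 days (261 left).
November has 30 days (231 left).
December has 31 days (200 left).
January has 31 days (169 left).
February has 29 days (140 left).
March has 31 days (109 left).
April has 30 days (79 left).
May has 31 days (48 left).
June has 30 days (18 left).
18 days into July → 18 July 2068.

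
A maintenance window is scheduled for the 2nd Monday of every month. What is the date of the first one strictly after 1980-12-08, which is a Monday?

1981-01-12

December 1980 starts on a Monday; its first Monday is the 1st, so the 2nd Monday is the 8th — 1980-12-08.
That is not after 1980-12-08, so look at January 1981.
January 1981 starts on a Thursday; its first Monday is the 5th, so the 2nd Monday is the 12th — 1981-01-12.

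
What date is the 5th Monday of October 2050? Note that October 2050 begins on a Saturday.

October 2050 begins on a Saturday, so the first Monday is October 3 (2 days later).
The 5th Monday is 4 weeks later: 3 + 28 = 31.

October 31, 2050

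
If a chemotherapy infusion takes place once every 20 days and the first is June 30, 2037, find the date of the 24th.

The 24th occurrence is 23 intervals after the first: 23 × 20 = 460 days after June 30, 2037.
June has 30 days — 0 days to the end of June leaves 460.
From end of June to end of 2037 is 184 days (276 left).
January has 31 days (245 left).
February has 28 days (217 left).
March has 31 days (186 left).
April has 30 days (156 left).
May has 31 days (125 left).
June has 30 days (95 left).
July has 31 days (64 left).
August has 31 days (33 left).
September has 30 days (3 left).
3 days into October → October 3, 2038.

October 3, 2038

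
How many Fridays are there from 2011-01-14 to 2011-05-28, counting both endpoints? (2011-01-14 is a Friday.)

2011-01-14 is a Friday; the first Friday on or after it is 2011-01-14.
From 2011-01-14 to 2011-05-28: 17 + 28 + 31 + 30 + 28 = 134 days (rest of January, February, March, April, May).
134 ÷ 7 = 19 full weeks with remainder 1, so 19 more Fridays after the first → 20.

20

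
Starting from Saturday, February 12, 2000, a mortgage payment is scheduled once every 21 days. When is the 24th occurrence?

The 24th occurrence is 23 intervals after the first: 23 × 21 = 483 days after February 12, 2000.
February has 29 days — 17 days to the end of February leaves 466.
From end of February to end of 2000 is 306 days (160 left).
January has 31 days (129 left).
February has 28 days (101 left).
March has 31 days (70 left).
April has 30 days (40 left).
May has 31 days (9 left).
9 days into June → June 9, 2001.

June 9, 2001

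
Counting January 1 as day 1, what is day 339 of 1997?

Jan has 31 days (339 − 31 = 308 remain).
Feb has 28 days (308 − 28 = 280 remain).
Mar has 31 days (280 − 31 = 249 remain).
Apr has 30 days (249 − 30 = 219 remain).
May has 31 days (219 − 31 = 188 remain).
Jun has 30 days (188 − 30 = 158 remain).
Jul has 31 days (158 − 31 = 127 remain).
Aug has 31 days (127 − 31 = 96 remain).
Sep has 30 days (96 − 30 = 66 remain).
Oct has 31 days (66 − 31 = 35 remain).
Nov has 30 days (35 − 30 = 5 remain).
5 into Dec → Dec 5.

Dec 5, 1997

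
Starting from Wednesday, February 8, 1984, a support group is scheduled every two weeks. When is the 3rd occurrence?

March 7, 1984

The 3rd occurrence is 2 intervals after the first: 2 × 14 = 28 days after February 8, 1984.
February has 29 days — 21 days to the end of February leaves 7.
7 days into March → March 7, 1984.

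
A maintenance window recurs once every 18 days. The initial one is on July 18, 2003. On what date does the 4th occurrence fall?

The 4th occurrence is 3 intervals after the first: 3 × 18 = 54 days after July 18, 2003.
July has 31 days — 13 days to the end of July leaves 41.
August has 31 days (10 left).
10 days into September → September 10, 2003.

September 10, 2003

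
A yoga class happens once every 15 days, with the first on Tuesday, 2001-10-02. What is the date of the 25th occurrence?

2002-09-27

The 25th occurrence is 24 intervals after the first: 24 × 15 = 360 days after 2001-10-02.
October has 31 days — 29 days to the end of October leaves 331.
November has 30 days (301 left).
December has 31 days (270 left).
January has 31 days (239 left).
February has 28 days (211 left).
March has 31 days (180 left).
April has 30 days (150 left).
May has 31 days (119 left).
June has 30 days (89 left).
July has 31 days (58 left).
August has 31 days (27 left).
27 days into September → 2002-09-27.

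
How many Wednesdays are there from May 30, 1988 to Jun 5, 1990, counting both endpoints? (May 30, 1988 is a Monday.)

May 30, 1988 is a Monday; the first Wednesday on or after it is Jun 1, 1988 (2 days later).
From Jun 1, 1988 to Jun 5, 1990: 213 + 365 + 156 = 734 days (rest of 1988, 1989, to Jun 5, 1990 in 1990).
734 ÷ 7 = 104 full weeks with remainder 6, so 104 more Wednesdays after the first → 105.

105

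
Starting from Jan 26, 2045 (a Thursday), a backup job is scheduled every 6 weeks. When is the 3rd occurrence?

Apr 20, 2045

The 3rd occurrence is 2 intervals after the first: 2 × 42 = 84 days after Jan 26, 2045.
Jan has 31 days — 5 days to the end of Jan leaves 79.
Feb has 28 days (51 left).
Mar has 31 days (20 left).
20 days into Apr → Apr 20, 2045.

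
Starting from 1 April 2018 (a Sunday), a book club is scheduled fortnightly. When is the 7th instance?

The 7th occurrence is 6 intervals after the first: 6 × 14 = 84 days after 1 April 2018.
April has 30 days — 29 days to the end of April leaves 55.
May has 31 days (24 left).
24 days into June → 24 June 2018.

24 June 2018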